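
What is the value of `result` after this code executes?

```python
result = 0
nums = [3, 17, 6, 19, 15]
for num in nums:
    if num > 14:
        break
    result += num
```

Let's trace through this code step by step.

Initialize: result = 0
Initialize: nums = [3, 17, 6, 19, 15]
Entering loop: for num in nums:

After execution: result = 3
3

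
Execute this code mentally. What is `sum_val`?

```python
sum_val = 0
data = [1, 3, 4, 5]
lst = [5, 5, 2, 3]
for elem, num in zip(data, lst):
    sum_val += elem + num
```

Let's trace through this code step by step.

Initialize: sum_val = 0
Initialize: data = [1, 3, 4, 5]
Initialize: lst = [5, 5, 2, 3]
Entering loop: for elem, num in zip(data, lst):

After execution: sum_val = 28
28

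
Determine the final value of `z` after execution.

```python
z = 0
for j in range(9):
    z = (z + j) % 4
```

Let's trace through this code step by step.

Initialize: z = 0
Entering loop: for j in range(9):

After execution: z = 0
0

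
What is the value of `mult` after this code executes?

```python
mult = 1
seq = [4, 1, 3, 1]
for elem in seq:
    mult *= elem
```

Let's trace through this code step by step.

Initialize: mult = 1
Initialize: seq = [4, 1, 3, 1]
Entering loop: for elem in seq:

After execution: mult = 12
12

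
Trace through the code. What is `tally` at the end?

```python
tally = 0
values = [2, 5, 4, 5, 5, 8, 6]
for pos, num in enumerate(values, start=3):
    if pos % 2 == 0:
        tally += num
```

Let's trace through this code step by step.

Initialize: tally = 0
Initialize: values = [2, 5, 4, 5, 5, 8, 6]
Entering loop: for pos, num in enumerate(values, start=3):

After execution: tally = 18
18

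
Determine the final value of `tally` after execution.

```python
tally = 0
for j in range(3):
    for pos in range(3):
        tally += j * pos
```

Let's trace through this code step by step.

Initialize: tally = 0
Entering loop: for j in range(3):

After execution: tally = 9
9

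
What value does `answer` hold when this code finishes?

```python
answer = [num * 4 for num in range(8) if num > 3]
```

Let's trace through this code step by step.

Initialize: answer = [num * 4 for num in range(8) if num > 3]

After execution: answer = [16, 20, 24, 28]
[16, 20, 24, 28]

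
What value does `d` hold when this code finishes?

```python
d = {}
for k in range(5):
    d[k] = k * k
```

Let's trace through this code step by step.

Initialize: d = {}
Entering loop: for k in range(5):

After execution: d = {0: 0, 1: 1, 2: 4, 3: 9, 4: 16}
{0: 0, 1: 1, 2: 4, 3: 9, 4: 16}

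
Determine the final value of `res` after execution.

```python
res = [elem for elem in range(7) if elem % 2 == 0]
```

Let's trace through this code step by step.

Initialize: res = [elem for elem in range(7) if elem % 2 == 0]

After execution: res = [0, 2, 4, 6]
[0, 2, 4, 6]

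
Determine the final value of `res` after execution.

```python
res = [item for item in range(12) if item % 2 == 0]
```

Let's trace through this code step by step.

Initialize: res = [item for item in range(12) if item % 2 == 0]

After execution: res = [0, 2, 4, 6, 8, 10]
[0, 2, 4, 6, 8, 10]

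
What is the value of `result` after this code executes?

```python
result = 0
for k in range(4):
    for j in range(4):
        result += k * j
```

Let's trace through this code step by step.

Initialize: result = 0
Entering loop: for k in range(4):

After execution: result = 36
36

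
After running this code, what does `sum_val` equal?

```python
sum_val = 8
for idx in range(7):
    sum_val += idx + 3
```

Let's trace through this code step by step.

Initialize: sum_val = 8
Entering loop: for idx in range(7):

After execution: sum_val = 50
50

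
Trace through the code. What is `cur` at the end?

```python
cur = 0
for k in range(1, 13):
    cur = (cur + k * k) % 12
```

Let's trace through this code step by step.

Initialize: cur = 0
Entering loop: for k in range(1, 13):

After execution: cur = 2
2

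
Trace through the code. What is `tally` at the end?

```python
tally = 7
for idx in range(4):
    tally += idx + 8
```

Let's trace through this code step by step.

Initialize: tally = 7
Entering loop: for idx in range(4):

After execution: tally = 45
45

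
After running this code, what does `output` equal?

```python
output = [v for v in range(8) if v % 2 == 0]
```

Let's trace through this code step by step.

Initialize: output = [v for v in range(8) if v % 2 == 0]

After execution: output = [0, 2, 4, 6]
[0, 2, 4, 6]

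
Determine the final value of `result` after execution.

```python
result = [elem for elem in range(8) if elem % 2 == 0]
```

Let's trace through this code step by step.

Initialize: result = [elem for elem in range(8) if elem % 2 == 0]

After execution: result = [0, 2, 4, 6]
[0, 2, 4, 6]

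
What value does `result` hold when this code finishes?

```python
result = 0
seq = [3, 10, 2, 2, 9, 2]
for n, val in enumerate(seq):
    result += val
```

Let's trace through this code step by step.

Initialize: result = 0
Initialize: seq = [3, 10, 2, 2, 9, 2]
Entering loop: for n, val in enumerate(seq):

After execution: result = 28
28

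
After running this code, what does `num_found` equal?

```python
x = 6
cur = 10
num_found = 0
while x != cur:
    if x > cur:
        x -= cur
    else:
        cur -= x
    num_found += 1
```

Let's trace through this code step by step.

Initialize: x = 6
Initialize: cur = 10
Initialize: num_found = 0
Entering loop: while x != cur:

After execution: num_found = 3
3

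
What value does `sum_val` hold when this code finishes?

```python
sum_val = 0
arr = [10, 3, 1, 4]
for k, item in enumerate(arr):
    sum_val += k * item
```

Let's trace through this code step by step.

Initialize: sum_val = 0
Initialize: arr = [10, 3, 1, 4]
Entering loop: for k, item in enumerate(arr):

After execution: sum_val = 17
17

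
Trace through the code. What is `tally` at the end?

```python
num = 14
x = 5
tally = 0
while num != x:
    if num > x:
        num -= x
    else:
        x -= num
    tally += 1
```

Let's trace through this code step by step.

Initialize: num = 14
Initialize: x = 5
Initialize: tally = 0
Entering loop: while num != x:

After execution: tally = 6
6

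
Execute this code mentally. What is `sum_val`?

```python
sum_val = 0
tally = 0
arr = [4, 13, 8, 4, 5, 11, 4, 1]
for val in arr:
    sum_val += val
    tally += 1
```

Let's trace through this code step by step.

Initialize: sum_val = 0
Initialize: tally = 0
Initialize: arr = [4, 13, 8, 4, 5, 11, 4, 1]
Entering loop: for val in arr:

After execution: sum_val = 50
50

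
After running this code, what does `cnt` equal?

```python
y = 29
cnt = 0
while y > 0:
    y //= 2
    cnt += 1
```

Let's trace through this code step by step.

Initialize: y = 29
Initialize: cnt = 0
Entering loop: while y > 0:

After execution: cnt = 5
5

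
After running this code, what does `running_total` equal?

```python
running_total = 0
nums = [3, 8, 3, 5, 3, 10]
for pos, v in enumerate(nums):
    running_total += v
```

Let's trace through this code step by step.

Initialize: running_total = 0
Initialize: nums = [3, 8, 3, 5, 3, 10]
Entering loop: for pos, v in enumerate(nums):

After execution: running_total = 32
32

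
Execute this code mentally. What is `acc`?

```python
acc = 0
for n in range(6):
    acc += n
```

Let's trace through this code step by step.

Initialize: acc = 0
Entering loop: for n in range(6):

After execution: acc = 15
15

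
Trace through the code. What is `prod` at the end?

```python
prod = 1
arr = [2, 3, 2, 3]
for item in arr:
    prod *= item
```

Let's trace through this code step by step.

Initialize: prod = 1
Initialize: arr = [2, 3, 2, 3]
Entering loop: for item in arr:

After execution: prod = 36
36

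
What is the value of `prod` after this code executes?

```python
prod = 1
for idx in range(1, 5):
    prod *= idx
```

Let's trace through this code step by step.

Initialize: prod = 1
Entering loop: for idx in range(1, 5):

After execution: prod = 24
24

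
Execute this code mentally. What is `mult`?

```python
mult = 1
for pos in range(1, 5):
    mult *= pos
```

Let's trace through this code step by step.

Initialize: mult = 1
Entering loop: for pos in range(1, 5):

After execution: mult = 24
24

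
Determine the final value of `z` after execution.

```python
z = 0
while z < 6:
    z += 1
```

Let's trace through this code step by step.

Initialize: z = 0
Entering loop: while z < 6:

After execution: z = 6
6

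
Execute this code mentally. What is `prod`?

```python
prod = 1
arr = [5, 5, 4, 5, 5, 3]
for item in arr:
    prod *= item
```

Let's trace through this code step by step.

Initialize: prod = 1
Initialize: arr = [5, 5, 4, 5, 5, 3]
Entering loop: for item in arr:

After execution: prod = 7500
7500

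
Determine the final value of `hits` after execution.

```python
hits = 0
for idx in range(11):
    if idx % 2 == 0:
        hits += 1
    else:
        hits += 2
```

Let's trace through this code step by step.

Initialize: hits = 0
Entering loop: for idx in range(11):

After execution: hits = 16
16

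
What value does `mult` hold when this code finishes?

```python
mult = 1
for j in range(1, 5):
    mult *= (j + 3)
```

Let's trace through this code step by step.

Initialize: mult = 1
Entering loop: for j in range(1, 5):

After execution: mult = 840
840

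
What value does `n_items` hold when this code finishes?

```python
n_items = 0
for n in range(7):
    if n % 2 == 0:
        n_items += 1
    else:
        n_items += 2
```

Let's trace through this code step by step.

Initialize: n_items = 0
Entering loop: for n in range(7):

After execution: n_items = 10
10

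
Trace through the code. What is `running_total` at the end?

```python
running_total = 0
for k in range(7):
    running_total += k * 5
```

Let's trace through this code step by step.

Initialize: running_total = 0
Entering loop: for k in range(7):

After execution: running_total = 105
105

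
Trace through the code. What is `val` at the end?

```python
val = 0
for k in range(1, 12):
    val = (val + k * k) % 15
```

Let's trace through this code step by step.

Initialize: val = 0
Entering loop: for k in range(1, 12):

After execution: val = 11
11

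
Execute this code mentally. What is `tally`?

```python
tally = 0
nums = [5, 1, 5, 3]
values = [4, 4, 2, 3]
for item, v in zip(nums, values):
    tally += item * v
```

Let's trace through this code step by step.

Initialize: tally = 0
Initialize: nums = [5, 1, 5, 3]
Initialize: values = [4, 4, 2, 3]
Entering loop: for item, v in zip(nums, values):

After execution: tally = 43
43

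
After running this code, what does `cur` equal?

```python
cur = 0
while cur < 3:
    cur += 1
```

Let's trace through this code step by step.

Initialize: cur = 0
Entering loop: while cur < 3:

After execution: cur = 3
3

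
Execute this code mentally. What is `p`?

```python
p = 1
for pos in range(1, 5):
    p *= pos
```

Let's trace through this code step by step.

Initialize: p = 1
Entering loop: for pos in range(1, 5):

After execution: p = 24
24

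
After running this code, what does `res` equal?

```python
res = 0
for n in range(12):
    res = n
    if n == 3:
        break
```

Let's trace through this code step by step.

Initialize: res = 0
Entering loop: for n in range(12):

After execution: res = 3
3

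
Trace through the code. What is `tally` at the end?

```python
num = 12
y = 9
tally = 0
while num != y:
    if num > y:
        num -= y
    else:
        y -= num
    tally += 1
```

Let's trace through this code step by step.

Initialize: num = 12
Initialize: y = 9
Initialize: tally = 0
Entering loop: while num != y:

After execution: tally = 3
3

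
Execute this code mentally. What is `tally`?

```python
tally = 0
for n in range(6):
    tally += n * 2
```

Let's trace through this code step by step.

Initialize: tally = 0
Entering loop: for n in range(6):

After execution: tally = 30
30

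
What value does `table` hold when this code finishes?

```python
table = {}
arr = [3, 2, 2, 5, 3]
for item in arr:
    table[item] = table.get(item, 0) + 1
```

Let's trace through this code step by step.

Initialize: table = {}
Initialize: arr = [3, 2, 2, 5, 3]
Entering loop: for item in arr:

After execution: table = {3: 2, 2: 2, 5: 1}
{3: 2, 2: 2, 5: 1}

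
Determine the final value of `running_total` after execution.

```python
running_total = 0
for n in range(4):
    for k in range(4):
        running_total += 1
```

Let's trace through this code step by step.

Initialize: running_total = 0
Entering loop: for n in range(4):

After execution: running_total = 16
16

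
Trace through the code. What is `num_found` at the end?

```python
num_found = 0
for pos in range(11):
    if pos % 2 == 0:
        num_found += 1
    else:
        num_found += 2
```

Let's trace through this code step by step.

Initialize: num_found = 0
Entering loop: for pos in range(11):

After execution: num_found = 16
16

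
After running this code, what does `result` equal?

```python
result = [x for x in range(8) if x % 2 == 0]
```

Let's trace through this code step by step.

Initialize: result = [x for x in range(8) if x % 2 == 0]

After execution: result = [0, 2, 4, 6]
[0, 2, 4, 6]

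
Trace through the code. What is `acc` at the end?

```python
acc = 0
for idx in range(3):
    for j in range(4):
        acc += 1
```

Let's trace through this code step by step.

Initialize: acc = 0
Entering loop: for idx in range(3):

After execution: acc = 12
12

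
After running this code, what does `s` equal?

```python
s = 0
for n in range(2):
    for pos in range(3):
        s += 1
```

Let's trace through this code step by step.

Initialize: s = 0
Entering loop: for n in range(2):

After execution: s = 6
6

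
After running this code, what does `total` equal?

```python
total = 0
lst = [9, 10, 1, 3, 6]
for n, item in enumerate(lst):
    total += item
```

Let's trace through this code step by step.

Initialize: total = 0
Initialize: lst = [9, 10, 1, 3, 6]
Entering loop: for n, item in enumerate(lst):

After execution: total = 29
29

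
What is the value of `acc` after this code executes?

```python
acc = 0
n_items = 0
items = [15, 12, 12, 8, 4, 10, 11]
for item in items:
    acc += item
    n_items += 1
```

Let's trace through this code step by step.

Initialize: acc = 0
Initialize: n_items = 0
Initialize: items = [15, 12, 12, 8, 4, 10, 11]
Entering loop: for item in items:

After execution: acc = 72
72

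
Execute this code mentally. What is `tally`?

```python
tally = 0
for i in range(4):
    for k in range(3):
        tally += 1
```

Let's trace through this code step by step.

Initialize: tally = 0
Entering loop: for i in range(4):

After execution: tally = 12
12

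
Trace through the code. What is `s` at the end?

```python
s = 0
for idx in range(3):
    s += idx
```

Let's trace through this code step by step.

Initialize: s = 0
Entering loop: for idx in range(3):

After execution: s = 3
3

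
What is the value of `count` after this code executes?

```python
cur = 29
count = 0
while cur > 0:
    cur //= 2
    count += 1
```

Let's trace through this code step by step.

Initialize: cur = 29
Initialize: count = 0
Entering loop: while cur > 0:

After execution: count = 5
5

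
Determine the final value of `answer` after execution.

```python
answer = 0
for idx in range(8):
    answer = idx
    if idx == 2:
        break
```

Let's trace through this code step by step.

Initialize: answer = 0
Entering loop: for idx in range(8):

After execution: answer = 2
2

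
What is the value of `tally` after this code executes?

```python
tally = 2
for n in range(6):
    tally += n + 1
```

Let's trace through this code step by step.

Initialize: tally = 2
Entering loop: for n in range(6):

After execution: tally = 23
23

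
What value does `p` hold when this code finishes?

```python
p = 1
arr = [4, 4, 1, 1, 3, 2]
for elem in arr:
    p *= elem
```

Let's trace through this code step by step.

Initialize: p = 1
Initialize: arr = [4, 4, 1, 1, 3, 2]
Entering loop: for elem in arr:

After execution: p = 96
96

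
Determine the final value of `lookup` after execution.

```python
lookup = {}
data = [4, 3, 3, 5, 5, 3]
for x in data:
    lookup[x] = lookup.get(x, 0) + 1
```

Let's trace through this code step by step.

Initialize: lookup = {}
Initialize: data = [4, 3, 3, 5, 5, 3]
Entering loop: for x in data:

After execution: lookup = {4: 1, 3: 3, 5: 2}
{4: 1, 3: 3, 5: 2}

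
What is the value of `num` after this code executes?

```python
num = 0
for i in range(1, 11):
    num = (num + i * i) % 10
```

Let's trace through this code step by step.

Initialize: num = 0
Entering loop: for i in range(1, 11):

After execution: num = 5
5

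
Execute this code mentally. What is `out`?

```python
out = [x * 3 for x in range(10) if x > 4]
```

Let's trace through this code step by step.

Initialize: out = [x * 3 for x in range(10) if x > 4]

After execution: out = [15, 18, 21, 24, 27]
[15, 18, 21, 24, 27]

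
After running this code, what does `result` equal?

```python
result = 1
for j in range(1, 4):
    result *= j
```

Let's trace through this code step by step.

Initialize: result = 1
Entering loop: for j in range(1, 4):

After execution: result = 6
6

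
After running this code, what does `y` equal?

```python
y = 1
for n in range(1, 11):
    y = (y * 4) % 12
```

Let's trace through this code step by step.

Initialize: y = 1
Entering loop: for n in range(1, 11):

After execution: y = 4
4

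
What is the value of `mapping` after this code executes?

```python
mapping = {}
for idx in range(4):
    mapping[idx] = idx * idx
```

Let's trace through this code step by step.

Initialize: mapping = {}
Entering loop: for idx in range(4):

After execution: mapping = {0: 0, 1: 1, 2: 4, 3: 9}
{0: 0, 1: 1, 2: 4, 3: 9}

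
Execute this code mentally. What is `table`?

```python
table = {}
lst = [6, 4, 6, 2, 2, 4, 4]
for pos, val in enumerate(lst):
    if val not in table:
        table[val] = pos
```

Let's trace through this code step by step.

Initialize: table = {}
Initialize: lst = [6, 4, 6, 2, 2, 4, 4]
Entering loop: for pos, val in enumerate(lst):

After execution: table = {6: 0, 4: 1, 2: 3}
{6: 0, 4: 1, 2: 3}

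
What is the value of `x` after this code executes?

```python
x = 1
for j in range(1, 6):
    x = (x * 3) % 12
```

Let's trace through this code step by step.

Initialize: x = 1
Entering loop: for j in range(1, 6):

After execution: x = 3
3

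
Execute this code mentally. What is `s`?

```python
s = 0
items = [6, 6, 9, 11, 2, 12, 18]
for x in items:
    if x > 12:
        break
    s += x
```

Let's trace through this code step by step.

Initialize: s = 0
Initialize: items = [6, 6, 9, 11, 2, 12, 18]
Entering loop: for x in items:

After execution: s = 46
46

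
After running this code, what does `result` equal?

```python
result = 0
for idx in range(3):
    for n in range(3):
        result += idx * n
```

Let's trace through this code step by step.

Initialize: result = 0
Entering loop: for idx in range(3):

After execution: result = 9
9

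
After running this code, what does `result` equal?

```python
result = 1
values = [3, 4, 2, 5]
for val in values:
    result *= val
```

Let's trace through this code step by step.

Initialize: result = 1
Initialize: values = [3, 4, 2, 5]
Entering loop: for val in values:

After execution: result = 120
120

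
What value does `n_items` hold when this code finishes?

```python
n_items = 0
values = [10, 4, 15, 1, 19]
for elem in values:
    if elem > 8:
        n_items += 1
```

Let's trace through this code step by step.

Initialize: n_items = 0
Initialize: values = [10, 4, 15, 1, 19]
Entering loop: for elem in values:

After execution: n_items = 3
3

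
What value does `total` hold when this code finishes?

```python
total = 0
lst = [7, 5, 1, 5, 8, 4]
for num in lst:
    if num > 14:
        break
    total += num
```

Let's trace through this code step by step.

Initialize: total = 0
Initialize: lst = [7, 5, 1, 5, 8, 4]
Entering loop: for num in lst:

After execution: total = 30
30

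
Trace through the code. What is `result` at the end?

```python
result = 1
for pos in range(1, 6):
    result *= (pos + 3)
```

Let's trace through this code step by step.

Initialize: result = 1
Entering loop: for pos in range(1, 6):

After execution: result = 6720
6720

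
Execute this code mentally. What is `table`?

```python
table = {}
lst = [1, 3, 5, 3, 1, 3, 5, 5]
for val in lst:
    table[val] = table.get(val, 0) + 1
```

Let's trace through this code step by step.

Initialize: table = {}
Initialize: lst = [1, 3, 5, 3, 1, 3, 5, 5]
Entering loop: for val in lst:

After execution: table = {1: 2, 3: 3, 5: 3}
{1: 2, 3: 3, 5: 3}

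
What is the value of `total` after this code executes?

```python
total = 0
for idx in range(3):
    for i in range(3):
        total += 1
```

Let's trace through this code step by step.

Initialize: total = 0
Entering loop: for idx in range(3):

After execution: total = 9
9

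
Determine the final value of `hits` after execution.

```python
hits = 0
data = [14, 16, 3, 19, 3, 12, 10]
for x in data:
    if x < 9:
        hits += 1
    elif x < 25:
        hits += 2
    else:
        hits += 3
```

Let's trace through this code step by step.

Initialize: hits = 0
Initialize: data = [14, 16, 3, 19, 3, 12, 10]
Entering loop: for x in data:

After execution: hits = 12
12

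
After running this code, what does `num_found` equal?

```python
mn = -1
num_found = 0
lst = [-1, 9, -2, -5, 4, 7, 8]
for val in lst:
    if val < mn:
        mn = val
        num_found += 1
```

Let's trace through this code step by step.

Initialize: mn = -1
Initialize: num_found = 0
Initialize: lst = [-1, 9, -2, -5, 4, 7, 8]
Entering loop: for val in lst:

After execution: num_found = 2
2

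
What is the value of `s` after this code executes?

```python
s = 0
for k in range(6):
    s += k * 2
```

Let's trace through this code step by step.

Initialize: s = 0
Entering loop: for k in range(6):

After execution: s = 30
30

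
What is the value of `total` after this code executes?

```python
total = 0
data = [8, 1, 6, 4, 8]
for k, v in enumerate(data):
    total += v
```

Let's trace through this code step by step.

Initialize: total = 0
Initialize: data = [8, 1, 6, 4, 8]
Entering loop: for k, v in enumerate(data):

After execution: total = 27
27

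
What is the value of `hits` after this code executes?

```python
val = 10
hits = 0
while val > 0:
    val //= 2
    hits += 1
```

Let's trace through this code step by step.

Initialize: val = 10
Initialize: hits = 0
Entering loop: while val > 0:

After execution: hits = 4
4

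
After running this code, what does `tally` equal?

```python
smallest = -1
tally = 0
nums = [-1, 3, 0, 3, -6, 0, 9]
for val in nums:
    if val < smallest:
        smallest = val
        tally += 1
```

Let's trace through this code step by step.

Initialize: smallest = -1
Initialize: tally = 0
Initialize: nums = [-1, 3, 0, 3, -6, 0, 9]
Entering loop: for val in nums:

After execution: tally = 1
1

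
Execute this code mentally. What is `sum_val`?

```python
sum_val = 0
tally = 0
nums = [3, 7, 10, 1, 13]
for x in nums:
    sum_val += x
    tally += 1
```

Let's trace through this code step by step.

Initialize: sum_val = 0
Initialize: tally = 0
Initialize: nums = [3, 7, 10, 1, 13]
Entering loop: for x in nums:

After execution: sum_val = 34
34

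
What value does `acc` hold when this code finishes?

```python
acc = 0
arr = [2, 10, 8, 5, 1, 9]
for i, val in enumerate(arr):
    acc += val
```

Let's trace through this code step by step.

Initialize: acc = 0
Initialize: arr = [2, 10, 8, 5, 1, 9]
Entering loop: for i, val in enumerate(arr):

After execution: acc = 35
35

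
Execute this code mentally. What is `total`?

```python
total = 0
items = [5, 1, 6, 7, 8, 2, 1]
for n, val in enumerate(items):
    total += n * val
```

Let's trace through this code step by step.

Initialize: total = 0
Initialize: items = [5, 1, 6, 7, 8, 2, 1]
Entering loop: for n, val in enumerate(items):

After execution: total = 82
82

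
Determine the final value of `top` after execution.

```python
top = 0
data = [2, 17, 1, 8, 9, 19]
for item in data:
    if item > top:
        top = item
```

Let's trace through this code step by step.

Initialize: top = 0
Initialize: data = [2, 17, 1, 8, 9, 19]
Entering loop: for item in data:

After execution: top = 19
19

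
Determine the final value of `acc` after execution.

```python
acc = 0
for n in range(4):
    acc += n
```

Let's trace through this code step by step.

Initialize: acc = 0
Entering loop: for n in range(4):

After execution: acc = 6
6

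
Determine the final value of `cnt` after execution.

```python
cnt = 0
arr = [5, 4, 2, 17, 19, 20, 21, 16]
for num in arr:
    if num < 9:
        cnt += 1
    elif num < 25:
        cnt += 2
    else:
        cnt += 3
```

Let's trace through this code step by step.

Initialize: cnt = 0
Initialize: arr = [5, 4, 2, 17, 19, 20, 21, 16]
Entering loop: for num in arr:

After execution: cnt = 13
13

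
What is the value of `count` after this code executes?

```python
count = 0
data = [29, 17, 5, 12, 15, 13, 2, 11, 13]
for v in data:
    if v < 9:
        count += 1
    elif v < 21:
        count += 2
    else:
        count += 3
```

Let's trace through this code step by step.

Initialize: count = 0
Initialize: data = [29, 17, 5, 12, 15, 13, 2, 11, 13]
Entering loop: for v in data:

After execution: count = 17
17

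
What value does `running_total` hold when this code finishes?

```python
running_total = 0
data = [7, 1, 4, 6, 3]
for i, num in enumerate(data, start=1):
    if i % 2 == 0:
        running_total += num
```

Let's trace through this code step by step.

Initialize: running_total = 0
Initialize: data = [7, 1, 4, 6, 3]
Entering loop: for i, num in enumerate(data, start=1):

After execution: running_total = 7
7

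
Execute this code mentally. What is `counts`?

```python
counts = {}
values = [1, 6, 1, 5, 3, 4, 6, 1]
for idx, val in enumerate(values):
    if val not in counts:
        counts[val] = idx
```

Let's trace through this code step by step.

Initialize: counts = {}
Initialize: values = [1, 6, 1, 5, 3, 4, 6, 1]
Entering loop: for idx, val in enumerate(values):

After execution: counts = {1: 0, 6: 1, 5: 3, 3: 4, 4: 5}
{1: 0, 6: 1, 5: 3, 3: 4, 4: 5}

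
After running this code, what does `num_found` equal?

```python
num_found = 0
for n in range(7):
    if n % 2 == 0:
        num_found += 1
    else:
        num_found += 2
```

Let's trace through this code step by step.

Initialize: num_found = 0
Entering loop: for n in range(7):

After execution: num_found = 10
10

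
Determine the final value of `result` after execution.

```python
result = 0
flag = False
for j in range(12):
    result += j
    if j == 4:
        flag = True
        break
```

Let's trace through this code step by step.

Initialize: result = 0
Initialize: flag = False
Entering loop: for j in range(12):

After execution: result = 10
10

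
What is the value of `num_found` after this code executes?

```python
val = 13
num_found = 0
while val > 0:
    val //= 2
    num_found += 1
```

Let's trace through this code step by step.

Initialize: val = 13
Initialize: num_found = 0
Entering loop: while val > 0:

After execution: num_found = 4
4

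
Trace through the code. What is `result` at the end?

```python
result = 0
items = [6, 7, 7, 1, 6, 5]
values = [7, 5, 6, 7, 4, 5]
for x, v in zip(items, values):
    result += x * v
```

Let's trace through this code step by step.

Initialize: result = 0
Initialize: items = [6, 7, 7, 1, 6, 5]
Initialize: values = [7, 5, 6, 7, 4, 5]
Entering loop: for x, v in zip(items, values):

After execution: result = 175
175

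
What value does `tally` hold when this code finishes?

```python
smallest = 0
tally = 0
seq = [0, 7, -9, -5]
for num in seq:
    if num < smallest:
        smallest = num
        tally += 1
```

Let's trace through this code step by step.

Initialize: smallest = 0
Initialize: tally = 0
Initialize: seq = [0, 7, -9, -5]
Entering loop: for num in seq:

After execution: tally = 1
1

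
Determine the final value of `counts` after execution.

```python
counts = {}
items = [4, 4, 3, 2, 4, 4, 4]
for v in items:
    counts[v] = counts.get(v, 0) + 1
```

Let's trace through this code step by step.

Initialize: counts = {}
Initialize: items = [4, 4, 3, 2, 4, 4, 4]
Entering loop: for v in items:

After execution: counts = {4: 5, 3: 1, 2: 1}
{4: 5, 3: 1, 2: 1}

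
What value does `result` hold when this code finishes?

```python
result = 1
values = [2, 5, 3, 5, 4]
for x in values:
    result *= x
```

Let's trace through this code step by step.

Initialize: result = 1
Initialize: values = [2, 5, 3, 5, 4]
Entering loop: for x in values:

After execution: result = 600
600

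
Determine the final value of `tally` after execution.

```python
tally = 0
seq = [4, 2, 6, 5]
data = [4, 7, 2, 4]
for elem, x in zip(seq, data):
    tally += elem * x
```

Let's trace through this code step by step.

Initialize: tally = 0
Initialize: seq = [4, 2, 6, 5]
Initialize: data = [4, 7, 2, 4]
Entering loop: for elem, x in zip(seq, data):

After execution: tally = 62
62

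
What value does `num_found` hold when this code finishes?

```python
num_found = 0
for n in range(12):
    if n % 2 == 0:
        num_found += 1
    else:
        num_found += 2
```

Let's trace through this code step by step.

Initialize: num_found = 0
Entering loop: for n in range(12):

After execution: num_found = 18
18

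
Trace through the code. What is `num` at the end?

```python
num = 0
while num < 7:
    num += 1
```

Let's trace through this code step by step.

Initialize: num = 0
Entering loop: while num < 7:

After execution: num = 7
7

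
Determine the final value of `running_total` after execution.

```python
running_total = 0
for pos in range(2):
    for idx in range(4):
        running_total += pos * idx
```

Let's trace through this code step by step.

Initialize: running_total = 0
Entering loop: for pos in range(2):

After execution: running_total = 6
6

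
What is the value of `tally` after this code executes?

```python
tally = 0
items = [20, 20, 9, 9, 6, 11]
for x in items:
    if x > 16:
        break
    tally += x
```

Let's trace through this code step by step.

Initialize: tally = 0
Initialize: items = [20, 20, 9, 9, 6, 11]
Entering loop: for x in items:

After execution: tally = 0
0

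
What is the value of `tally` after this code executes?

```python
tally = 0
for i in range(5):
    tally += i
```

Let's trace through this code step by step.

Initialize: tally = 0
Entering loop: for i in range(5):

After execution: tally = 10
10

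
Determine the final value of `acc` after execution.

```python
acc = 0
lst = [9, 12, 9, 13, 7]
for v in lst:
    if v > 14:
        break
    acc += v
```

Let's trace through this code step by step.

Initialize: acc = 0
Initialize: lst = [9, 12, 9, 13, 7]
Entering loop: for v in lst:

After execution: acc = 50
50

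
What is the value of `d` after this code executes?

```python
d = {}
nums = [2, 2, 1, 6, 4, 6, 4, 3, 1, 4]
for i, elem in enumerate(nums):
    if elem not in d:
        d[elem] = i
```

Let's trace through this code step by step.

Initialize: d = {}
Initialize: nums = [2, 2, 1, 6, 4, 6, 4, 3, 1, 4]
Entering loop: for i, elem in enumerate(nums):

After execution: d = {2: 0, 1: 2, 6: 3, 4: 4, 3: 7}
{2: 0, 1: 2, 6: 3, 4: 4, 3: 7}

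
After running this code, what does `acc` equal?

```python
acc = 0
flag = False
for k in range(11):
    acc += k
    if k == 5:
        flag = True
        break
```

Let's trace through this code step by step.

Initialize: acc = 0
Initialize: flag = False
Entering loop: for k in range(11):

After execution: acc = 15
15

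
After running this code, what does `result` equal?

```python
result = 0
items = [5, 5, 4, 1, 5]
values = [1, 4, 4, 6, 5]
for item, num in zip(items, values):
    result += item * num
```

Let's trace through this code step by step.

Initialize: result = 0
Initialize: items = [5, 5, 4, 1, 5]
Initialize: values = [1, 4, 4, 6, 5]
Entering loop: for item, num in zip(items, values):

After execution: result = 72
72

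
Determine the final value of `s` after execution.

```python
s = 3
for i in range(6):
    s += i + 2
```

Let's trace through this code step by step.

Initialize: s = 3
Entering loop: for i in range(6):

After execution: s = 30
30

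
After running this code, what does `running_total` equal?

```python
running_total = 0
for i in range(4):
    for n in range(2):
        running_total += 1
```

Let's trace through this code step by step.

Initialize: running_total = 0
Entering loop: for i in range(4):

After execution: running_total = 8
8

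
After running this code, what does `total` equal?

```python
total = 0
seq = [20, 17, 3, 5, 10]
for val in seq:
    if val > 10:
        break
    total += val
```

Let's trace through this code step by step.

Initialize: total = 0
Initialize: seq = [20, 17, 3, 5, 10]
Entering loop: for val in seq:

After execution: total = 0
0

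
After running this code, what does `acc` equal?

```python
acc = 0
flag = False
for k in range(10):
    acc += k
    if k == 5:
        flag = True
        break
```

Let's trace through this code step by step.

Initialize: acc = 0
Initialize: flag = False
Entering loop: for k in range(10):

After execution: acc = 15
15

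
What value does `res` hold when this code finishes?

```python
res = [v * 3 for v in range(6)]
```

Let's trace through this code step by step.

Initialize: res = [v * 3 for v in range(6)]

After execution: res = [0, 3, 6, 9, 12, 15]
[0, 3, 6, 9, 12, 15]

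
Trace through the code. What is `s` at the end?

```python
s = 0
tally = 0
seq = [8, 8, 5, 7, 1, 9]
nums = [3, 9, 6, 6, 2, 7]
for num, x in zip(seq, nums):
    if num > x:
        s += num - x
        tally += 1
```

Let's trace through this code step by step.

Initialize: s = 0
Initialize: tally = 0
Initialize: seq = [8, 8, 5, 7, 1, 9]
Initialize: nums = [3, 9, 6, 6, 2, 7]
Entering loop: for num, x in zip(seq, nums):

After execution: s = 8
8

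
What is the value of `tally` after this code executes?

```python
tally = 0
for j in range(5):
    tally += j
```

Let's trace through this code step by step.

Initialize: tally = 0
Entering loop: for j in range(5):

After execution: tally = 10
10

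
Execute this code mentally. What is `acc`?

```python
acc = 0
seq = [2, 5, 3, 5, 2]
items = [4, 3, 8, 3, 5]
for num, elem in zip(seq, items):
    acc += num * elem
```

Let's trace through this code step by step.

Initialize: acc = 0
Initialize: seq = [2, 5, 3, 5, 2]
Initialize: items = [4, 3, 8, 3, 5]
Entering loop: for num, elem in zip(seq, items):

After execution: acc = 72
72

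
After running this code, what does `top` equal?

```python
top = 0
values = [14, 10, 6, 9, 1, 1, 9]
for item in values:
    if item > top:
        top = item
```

Let's trace through this code step by step.

Initialize: top = 0
Initialize: values = [14, 10, 6, 9, 1, 1, 9]
Entering loop: for item in values:

After execution: top = 14
14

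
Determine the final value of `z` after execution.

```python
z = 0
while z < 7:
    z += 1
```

Let's trace through this code step by step.

Initialize: z = 0
Entering loop: while z < 7:

After execution: z = 7
7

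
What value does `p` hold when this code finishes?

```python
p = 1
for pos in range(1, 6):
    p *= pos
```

Let's trace through this code step by step.

Initialize: p = 1
Entering loop: for pos in range(1, 6):

After execution: p = 120
120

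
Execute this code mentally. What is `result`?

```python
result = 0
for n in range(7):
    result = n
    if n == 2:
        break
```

Let's trace through this code step by step.

Initialize: result = 0
Entering loop: for n in range(7):

After execution: result = 2
2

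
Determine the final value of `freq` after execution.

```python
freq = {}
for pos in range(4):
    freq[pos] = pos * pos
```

Let's trace through this code step by step.

Initialize: freq = {}
Entering loop: for pos in range(4):

After execution: freq = {0: 0, 1: 1, 2: 4, 3: 9}
{0: 0, 1: 1, 2: 4, 3: 9}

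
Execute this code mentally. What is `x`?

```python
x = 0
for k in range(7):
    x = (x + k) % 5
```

Let's trace through this code step by step.

Initialize: x = 0
Entering loop: for k in range(7):

After execution: x = 1
1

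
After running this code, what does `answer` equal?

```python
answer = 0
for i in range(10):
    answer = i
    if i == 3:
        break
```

Let's trace through this code step by step.

Initialize: answer = 0
Entering loop: for i in range(10):

After execution: answer = 3
3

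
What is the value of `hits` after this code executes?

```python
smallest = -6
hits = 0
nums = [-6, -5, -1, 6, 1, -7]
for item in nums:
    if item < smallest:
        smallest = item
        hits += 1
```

Let's trace through this code step by step.

Initialize: smallest = -6
Initialize: hits = 0
Initialize: nums = [-6, -5, -1, 6, 1, -7]
Entering loop: for item in nums:

After execution: hits = 1
1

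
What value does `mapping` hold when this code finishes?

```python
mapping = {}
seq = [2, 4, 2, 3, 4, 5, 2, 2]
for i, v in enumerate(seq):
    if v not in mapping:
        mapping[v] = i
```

Let's trace through this code step by step.

Initialize: mapping = {}
Initialize: seq = [2, 4, 2, 3, 4, 5, 2, 2]
Entering loop: for i, v in enumerate(seq):

After execution: mapping = {2: 0, 4: 1, 3: 3, 5: 5}
{2: 0, 4: 1, 3: 3, 5: 5}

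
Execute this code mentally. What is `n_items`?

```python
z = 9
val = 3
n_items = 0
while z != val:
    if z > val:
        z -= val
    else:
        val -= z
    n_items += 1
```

Let's trace through this code step by step.

Initialize: z = 9
Initialize: val = 3
Initialize: n_items = 0
Entering loop: while z != val:

After execution: n_items = 2
2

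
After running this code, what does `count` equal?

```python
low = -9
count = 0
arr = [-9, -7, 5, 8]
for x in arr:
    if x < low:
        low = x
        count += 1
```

Let's trace through this code step by step.

Initialize: low = -9
Initialize: count = 0
Initialize: arr = [-9, -7, 5, 8]
Entering loop: for x in arr:

After execution: count = 0
0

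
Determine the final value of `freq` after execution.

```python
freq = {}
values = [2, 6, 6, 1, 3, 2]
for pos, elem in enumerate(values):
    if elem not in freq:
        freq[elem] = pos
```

Let's trace through this code step by step.

Initialize: freq = {}
Initialize: values = [2, 6, 6, 1, 3, 2]
Entering loop: for pos, elem in enumerate(values):

After execution: freq = {2: 0, 6: 1, 1: 3, 3: 4}
{2: 0, 6: 1, 1: 3, 3: 4}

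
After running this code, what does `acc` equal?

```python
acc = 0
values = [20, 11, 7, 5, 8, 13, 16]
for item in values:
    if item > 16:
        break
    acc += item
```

Let's trace through this code step by step.

Initialize: acc = 0
Initialize: values = [20, 11, 7, 5, 8, 13, 16]
Entering loop: for item in values:

After execution: acc = 0
0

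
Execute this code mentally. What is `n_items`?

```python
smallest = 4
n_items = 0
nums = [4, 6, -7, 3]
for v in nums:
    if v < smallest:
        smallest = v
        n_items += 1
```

Let's trace through this code step by step.

Initialize: smallest = 4
Initialize: n_items = 0
Initialize: nums = [4, 6, -7, 3]
Entering loop: for v in nums:

After execution: n_items = 1
1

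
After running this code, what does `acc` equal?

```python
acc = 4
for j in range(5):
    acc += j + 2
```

Let's trace through this code step by step.

Initialize: acc = 4
Entering loop: for j in range(5):

After execution: acc = 24
24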